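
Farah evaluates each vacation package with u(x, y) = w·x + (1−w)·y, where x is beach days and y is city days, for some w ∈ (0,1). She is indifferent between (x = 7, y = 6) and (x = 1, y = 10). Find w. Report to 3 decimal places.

Equating utilities: w·7 + (1−w)·6 = w·1 + (1−w)·10.
Collecting terms: w·6 = (1−w)·4.
The marginal rate of substitution is 4/6, so w = 4/(6+4) = 0.400.

w = 0.400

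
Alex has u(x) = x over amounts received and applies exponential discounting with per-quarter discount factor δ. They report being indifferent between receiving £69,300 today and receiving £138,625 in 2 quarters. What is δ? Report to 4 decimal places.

δ ≈ 0.7070

The payoff in 2 quarters is discounted by δ^2, so u(69300) = δ^2·u(138625) and δ^2 = u(69300)/u(138625).
With u(x) = x: δ^2 = 69300/138625 = 0.49991.
So δ = 0.49991^(1/2) ≈ 0.7070.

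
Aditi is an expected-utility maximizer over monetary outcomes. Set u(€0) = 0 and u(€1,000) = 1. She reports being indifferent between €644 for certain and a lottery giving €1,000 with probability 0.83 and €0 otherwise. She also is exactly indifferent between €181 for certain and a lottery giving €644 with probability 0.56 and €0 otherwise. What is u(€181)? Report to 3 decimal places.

0.465

The first gamble pins u(€644): it must equal 0.83·1 + 0.17·0 = 0.83.
Then u(€181) = 0.56·u(€644) + 0.44·u(€0) = 0.56·0.83 + 0.44·0.00 = 0.4648.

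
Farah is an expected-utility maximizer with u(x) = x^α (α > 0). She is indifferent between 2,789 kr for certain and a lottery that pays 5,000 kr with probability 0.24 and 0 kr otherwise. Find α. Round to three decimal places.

α ≈ 2.445

The lottery's expected utility is 0.24·u(5000) + 0.76·u(0) = 0.24·5000^α (since u(0) = 0 for α > 0).
Indifference: 2789^α = 0.24·5000^α, so (2789/5000)^α = 0.24.
Taking logs: α·ln(2789/5000) = ln(0.24), so α = -1.427116 / -0.583755 ≈ 2.445.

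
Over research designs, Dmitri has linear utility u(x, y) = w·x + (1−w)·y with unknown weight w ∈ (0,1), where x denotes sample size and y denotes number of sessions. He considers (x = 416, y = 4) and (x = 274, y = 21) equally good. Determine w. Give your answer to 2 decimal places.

Equating utilities: w·416 + (1−w)·4 = w·274 + (1−w)·21.
Rearranging, 142·w − 17·(1−w) = 0.
The marginal rate of substitution is 17/142, so w = 17/(142+17) = 0.11.

w = 0.11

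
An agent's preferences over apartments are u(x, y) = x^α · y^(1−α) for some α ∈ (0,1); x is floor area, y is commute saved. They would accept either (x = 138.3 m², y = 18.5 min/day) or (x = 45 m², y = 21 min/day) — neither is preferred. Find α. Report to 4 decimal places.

The Cobb–Douglas utilities coincide, so 138.3^α·18.5^(1−α) = 45^α·21^(1−α).
(138.3/45)^α = (21/18.5)^(1−α); take logs: α·ln(138.3/45) = (1−α)·ln(21/18.5), i.e. α·1.1227627 = (1−α)·0.1267517.
So α/(1−α) = (0.1267517)/(1.1227627) = 0.1128927, and α = 0.1128927/1.1128927 ≈ 0.1014.

α ≈ 0.1014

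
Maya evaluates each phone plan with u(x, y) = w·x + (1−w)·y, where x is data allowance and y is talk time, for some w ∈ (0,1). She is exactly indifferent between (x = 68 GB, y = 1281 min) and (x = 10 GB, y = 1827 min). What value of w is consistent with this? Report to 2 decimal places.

Indifference: w·68 + (1−w)·1281 = w·10 + (1−w)·1827.
Rearranging, 58·w − 546·(1−w) = 0.
Hence w = 546/(58+546) = 546/604 = 0.90.

w = 0.90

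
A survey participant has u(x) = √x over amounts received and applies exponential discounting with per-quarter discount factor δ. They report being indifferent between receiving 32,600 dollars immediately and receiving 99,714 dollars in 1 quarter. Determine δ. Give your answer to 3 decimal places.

Equating discounted utilities: u(32600) = δ·u(99714) ⇒ δ = u(32600)/u(99714).
Since u(x) = √x, δ = √(32600/99714) = 0.57178.

δ ≈ 0.572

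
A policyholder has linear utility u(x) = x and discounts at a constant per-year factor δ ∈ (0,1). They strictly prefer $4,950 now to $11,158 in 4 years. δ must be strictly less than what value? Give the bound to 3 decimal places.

δ < 0.816

Under u(x) = x this choice says 4950 > δ^4·11158.
So δ^4 < 4950/11158 = 0.44363; taking the 4th root of both positive sides preserves the inequality.
δ < 0.44363^(1/4) = 0.816.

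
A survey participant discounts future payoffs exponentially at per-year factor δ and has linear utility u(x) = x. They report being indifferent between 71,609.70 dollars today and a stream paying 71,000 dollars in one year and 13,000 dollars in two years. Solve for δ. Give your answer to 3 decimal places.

Present value of the stream is 71000·δ + 13000·δ². Indifference gives 71000δ + 13000δ² = 71609.70.
Rearranged: 13000δ² + 71000δ − 71609.70 = 0.
The positive root is δ = [−71000 + √(71000² + 4·13000·71609.70)] / (2·13000) = (−71000 + 93620.000)/26000 ≈ 0.870.

δ ≈ 0.870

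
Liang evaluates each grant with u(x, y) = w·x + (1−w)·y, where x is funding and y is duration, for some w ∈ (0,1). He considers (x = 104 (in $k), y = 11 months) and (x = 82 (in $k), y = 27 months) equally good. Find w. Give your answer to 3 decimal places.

w = 0.421

u(104,11) = u(82,27) means w·104 + (1−w)·11 = w·82 + (1−w)·27.
w·(104−82) = (1−w)·(27−11), i.e. w·22 = (1−w)·16.
The marginal rate of substitution is 16/22, so w = 16/(22+16) = 0.421.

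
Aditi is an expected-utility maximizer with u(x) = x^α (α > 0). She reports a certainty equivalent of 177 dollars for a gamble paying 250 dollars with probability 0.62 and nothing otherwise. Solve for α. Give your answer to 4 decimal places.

EU(lottery) = 0.62·250^α + 0.38·0 = 0.62·250^α.
Indifference: 177^α = 0.62·250^α, so (177/250)^α = 0.62.
Take logs: α = ln 0.62 / ln(177/250) ≈ 1.384362.

α ≈ 1.3844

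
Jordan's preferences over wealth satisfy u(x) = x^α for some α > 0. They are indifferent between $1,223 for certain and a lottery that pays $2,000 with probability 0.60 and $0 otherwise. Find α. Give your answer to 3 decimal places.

α ≈ 1.039

The lottery's expected utility is 0.60·u(2000) + 0.40·u(0) = 0.60·2000^α (since u(0) = 0 for α > 0).
Indifference: 1223^α = 0.60·2000^α, so (1223/2000)^α = 0.60.
Taking logs: α·ln(1223/2000) = ln(0.60), so α = -0.510826 / -0.491840 ≈ 1.039.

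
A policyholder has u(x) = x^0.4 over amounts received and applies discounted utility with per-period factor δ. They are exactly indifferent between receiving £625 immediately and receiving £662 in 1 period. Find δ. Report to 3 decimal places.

Indifference means u(625) = δ · u(662), so δ = u(625)/u(662).
Since u(x) = x^0.4, δ = (625/662)^0.4 = 0.94411^0.4 = 0.97726.

δ ≈ 0.977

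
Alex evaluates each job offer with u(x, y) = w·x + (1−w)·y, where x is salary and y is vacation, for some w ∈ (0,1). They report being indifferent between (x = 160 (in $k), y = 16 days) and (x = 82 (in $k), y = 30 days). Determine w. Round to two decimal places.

Equating utilities: w·160 + (1−w)·16 = w·82 + (1−w)·30.
w·(160−82) = (1−w)·(30−16), i.e. w·78 = (1−w)·14.
The marginal rate of substitution is 14/78, so w = 14/(78+14) = 0.15.

w = 0.15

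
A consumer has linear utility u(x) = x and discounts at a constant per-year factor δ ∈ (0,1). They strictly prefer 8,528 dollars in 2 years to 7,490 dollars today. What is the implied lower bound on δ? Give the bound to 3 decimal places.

δ > 0.937

Comparing present values: 7490 < δ^2·8528.
Hence δ^2 > 7490/8528 = 0.87828, and x ↦ x^(1/2) is increasing on (0,∞).
δ > 0.87828^(1/2) = 0.937.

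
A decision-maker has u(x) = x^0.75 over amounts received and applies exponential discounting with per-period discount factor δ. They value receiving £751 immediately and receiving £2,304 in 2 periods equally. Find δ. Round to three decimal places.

Indifference means u(751) = δ^2 · u(2304), so δ^2 = u(751)/u(2304).
Since u(x) = x^0.75, δ^2 = (751/2304)^0.75 = 0.32595^0.75 = 0.43139.
Hence δ = (0.43139)^(1/2) = 0.65680.

δ ≈ 0.657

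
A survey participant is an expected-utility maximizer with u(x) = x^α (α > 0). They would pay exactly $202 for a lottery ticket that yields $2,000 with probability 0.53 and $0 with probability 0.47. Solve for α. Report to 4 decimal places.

α ≈ 0.2769

Since u(0) = 0, the lottery's EU is 0.53·2000^α.
Indifference: 202^α = 0.53·2000^α, so (202/2000)^α = 0.53.
α = ln(0.53) / ln(202/2000) = -0.6348783/-2.2926348 ≈ 0.2769.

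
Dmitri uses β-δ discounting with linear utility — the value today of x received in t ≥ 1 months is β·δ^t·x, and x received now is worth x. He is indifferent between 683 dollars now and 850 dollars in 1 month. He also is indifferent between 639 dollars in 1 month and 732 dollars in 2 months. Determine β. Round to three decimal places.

From the later pair, β·δ^1·639 = β·δ^2·732; dividing through, δ = 639/732 = 0.87295.
Substituting δ into 683 = β·δ·850: β = 683/(742.008) ≈ 0.920.

β ≈ 0.920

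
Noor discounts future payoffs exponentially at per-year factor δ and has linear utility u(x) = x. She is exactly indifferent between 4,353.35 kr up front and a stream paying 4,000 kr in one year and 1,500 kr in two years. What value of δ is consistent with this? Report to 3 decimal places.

δ ≈ 0.830

The stream is worth 4000δ + 1500δ² today, so 4000δ + 1500δ² = 4353.35.
So 1500δ² + 4000δ − 4353.35 = 0.
By the quadratic formula (taking the positive root), δ = (−4000 + √42120100.00) / 3000 ≈ 0.830.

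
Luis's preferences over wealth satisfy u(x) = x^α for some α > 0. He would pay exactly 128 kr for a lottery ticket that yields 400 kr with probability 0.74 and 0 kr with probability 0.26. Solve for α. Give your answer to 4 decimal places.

The lottery's expected utility is 0.74·u(400) + 0.26·u(0) = 0.74·400^α (since u(0) = 0 for α > 0).
Equating: 128^α = 0.74·400^α, i.e. 0.3200^α = 0.74.
Taking logs: α·ln(128/400) = ln(0.74), so α = -0.3011051 / -1.1394343 ≈ 0.2643.

α ≈ 0.2643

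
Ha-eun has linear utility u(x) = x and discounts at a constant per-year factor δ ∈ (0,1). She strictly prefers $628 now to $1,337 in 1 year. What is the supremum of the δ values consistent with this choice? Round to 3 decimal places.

Comparing present values: 628 > δ·1337.
So δ < 628/1337 = 0.46971.

δ < 0.470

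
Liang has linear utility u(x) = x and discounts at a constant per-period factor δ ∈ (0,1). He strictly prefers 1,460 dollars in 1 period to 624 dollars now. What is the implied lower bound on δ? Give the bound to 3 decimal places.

Under u(x) = x this choice says 624 < δ·1460.
So δ > 624/1460 = 0.42740.

δ > 0.427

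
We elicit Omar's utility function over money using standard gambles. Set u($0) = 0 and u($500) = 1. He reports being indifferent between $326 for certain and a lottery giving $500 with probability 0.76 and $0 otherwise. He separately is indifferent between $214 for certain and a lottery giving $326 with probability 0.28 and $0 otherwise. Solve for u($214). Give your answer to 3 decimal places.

The first gamble pins u($326): it must equal 0.76·1 + 0.24·0 = 0.76.
Then u($214) = 0.28·u($326) + 0.72·u($0) = 0.28·0.76 + 0.72·0.00 = 0.2128.

0.213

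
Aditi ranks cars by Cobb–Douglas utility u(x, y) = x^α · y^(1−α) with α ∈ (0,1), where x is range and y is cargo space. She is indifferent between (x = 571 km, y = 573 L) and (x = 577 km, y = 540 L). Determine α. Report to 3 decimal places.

The Cobb–Douglas utilities coincide, so 571^α·573^(1−α) = 577^α·540^(1−α).
Rearrange to (571/577)^α = (540/573)^(1−α) and take logs: α·-0.010453 = (1−α)·-0.059317.
Thus α·(-0.069770) = -0.059317, so α = -0.059317/-0.069770 ≈ 0.850.

α ≈ 0.850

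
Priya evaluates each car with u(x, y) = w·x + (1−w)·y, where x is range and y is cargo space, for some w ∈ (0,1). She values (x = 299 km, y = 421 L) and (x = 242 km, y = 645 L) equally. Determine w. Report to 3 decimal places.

Indifference: w·299 + (1−w)·421 = w·242 + (1−w)·645.
w·(299−242) = (1−w)·(645−421), i.e. w·57 = (1−w)·224.
So w/(1−w) = 224/57 = 3.9298, giving w = 224/(57+224) = 0.797.

w = 0.797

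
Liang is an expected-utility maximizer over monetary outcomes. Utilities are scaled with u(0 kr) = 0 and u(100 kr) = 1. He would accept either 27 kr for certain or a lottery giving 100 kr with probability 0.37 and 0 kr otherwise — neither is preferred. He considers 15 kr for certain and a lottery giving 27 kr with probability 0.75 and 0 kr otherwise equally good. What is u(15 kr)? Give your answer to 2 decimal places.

0.28

First, u(27 kr) = 0.37·u(100 kr) + 0.63·u(0 kr) = 0.37.
Chaining: u(15 kr) = 0.75·0.37 + 0.25·0.00 = 0.2775.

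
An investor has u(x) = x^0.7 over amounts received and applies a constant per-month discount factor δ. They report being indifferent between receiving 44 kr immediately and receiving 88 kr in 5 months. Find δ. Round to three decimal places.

δ ≈ 0.908

Indifference means u(44) = δ^5 · u(88), so δ^5 = u(44)/u(88).
Since u(x) = x^0.7, δ^5 = (44/88)^0.7 = 0.50000^0.7 = 0.61557.
Hence δ = (0.61557)^(1/5) = 0.90752.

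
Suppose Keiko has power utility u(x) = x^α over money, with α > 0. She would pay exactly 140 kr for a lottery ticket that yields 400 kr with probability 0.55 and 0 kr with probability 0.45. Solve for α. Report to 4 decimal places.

α ≈ 0.5695

The lottery's expected utility is 0.55·u(400) + 0.45·u(0) = 0.55·400^α (since u(0) = 0 for α > 0).
Equating: 140^α = 0.55·400^α, i.e. 0.3500^α = 0.55.
α = ln(0.55) / ln(140/400) = -0.5978370/-1.0498221 ≈ 0.5695.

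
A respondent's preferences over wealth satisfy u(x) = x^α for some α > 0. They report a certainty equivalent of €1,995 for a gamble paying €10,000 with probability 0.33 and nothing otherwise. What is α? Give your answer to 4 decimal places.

α ≈ 0.6878

EU(lottery) = 0.33·10000^α + 0.67·0 = 0.33·10000^α.
Setting u(1995) equal to that: 1995^α = 0.33·10000^α ⇒ (1995/10000)^α = 0.33.
Taking logs: α·ln(1995/10000) = ln(0.33), so α = -1.1086626 / -1.6119410 ≈ 0.6878.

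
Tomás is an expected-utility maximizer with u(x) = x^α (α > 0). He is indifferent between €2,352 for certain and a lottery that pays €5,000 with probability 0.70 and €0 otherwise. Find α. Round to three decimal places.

Since u(0) = 0, the lottery's EU is 0.70·5000^α.
Setting u(2352) equal to that: 2352^α = 0.70·5000^α ⇒ (2352/5000)^α = 0.70.
Take logs: α = ln 0.70 / ln(2352/5000) ≈ 0.47294.

α ≈ 0.473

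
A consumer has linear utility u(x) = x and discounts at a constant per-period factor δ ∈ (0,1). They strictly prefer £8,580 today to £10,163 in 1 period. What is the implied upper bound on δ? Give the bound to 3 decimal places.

Under u(x) = x this choice says 8580 > δ·10163.
So δ < 8580/10163 = 0.84424.

δ < 0.844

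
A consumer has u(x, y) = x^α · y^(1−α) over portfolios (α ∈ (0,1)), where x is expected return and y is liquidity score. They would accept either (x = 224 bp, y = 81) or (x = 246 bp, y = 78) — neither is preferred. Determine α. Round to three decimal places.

The Cobb–Douglas utilities coincide, so 224^α·81^(1−α) = 246^α·78^(1−α).
Rearrange to (224/246)^α = (78/81)^(1−α) and take logs: α·-0.093685 = (1−α)·-0.037740.
With A = -0.093685 and B = -0.037740: α·A = (1−α)·B, so α = B/(A+B) = -0.037740/-0.131425 ≈ 0.287.

α ≈ 0.287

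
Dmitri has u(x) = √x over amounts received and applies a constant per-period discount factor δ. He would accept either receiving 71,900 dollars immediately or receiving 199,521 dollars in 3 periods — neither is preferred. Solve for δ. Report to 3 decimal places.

δ ≈ 0.844

Equating discounted utilities: u(71900) = δ^3·u(199521) ⇒ δ^3 = u(71900)/u(199521).
Since u(x) = √x, δ^3 = √(71900/199521) = 0.60030.
So δ = 0.60030^(1/3) ≈ 0.844.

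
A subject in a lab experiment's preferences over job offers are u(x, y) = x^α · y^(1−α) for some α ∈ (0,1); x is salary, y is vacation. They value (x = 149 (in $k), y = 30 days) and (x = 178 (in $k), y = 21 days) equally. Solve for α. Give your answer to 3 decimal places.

α ≈ 0.667

Indifference: 149^α · 30^(1−α) = 178^α · 21^(1−α).
Taking logs: α·ln 149 + (1−α)·ln 30 = α·ln 178 + (1−α)·ln 21, i.e. α·-0.177837 = (1−α)·-0.356675.
With A = -0.177837 and B = -0.356675: α·A = (1−α)·B, so α = B/(A+B) = -0.356675/-0.534512 ≈ 0.667.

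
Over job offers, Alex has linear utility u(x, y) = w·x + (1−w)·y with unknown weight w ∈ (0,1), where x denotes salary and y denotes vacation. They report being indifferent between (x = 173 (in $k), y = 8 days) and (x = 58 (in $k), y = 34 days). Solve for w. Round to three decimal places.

w = 0.184

Indifference: w·173 + (1−w)·8 = w·58 + (1−w)·34.
w·(173−58) = (1−w)·(34−8), i.e. w·115 = (1−w)·26.
The marginal rate of substitution is 26/115, so w = 26/(115+26) = 0.184.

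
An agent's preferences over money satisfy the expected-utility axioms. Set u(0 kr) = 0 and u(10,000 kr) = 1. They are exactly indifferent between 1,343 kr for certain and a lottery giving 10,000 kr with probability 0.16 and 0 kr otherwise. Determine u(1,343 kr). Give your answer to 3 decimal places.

By the standard-gamble method, u(1,343 kr) is just the indifference probability on the best outcome: 0.16.

0.160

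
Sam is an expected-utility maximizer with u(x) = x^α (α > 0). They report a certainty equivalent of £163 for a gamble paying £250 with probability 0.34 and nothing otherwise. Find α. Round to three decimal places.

α ≈ 2.522

Since u(0) = 0, the lottery's EU is 0.34·250^α.
Equating: 163^α = 0.34·250^α, i.e. 0.6520^α = 0.34.
Take logs: α = ln 0.34 / ln(163/250) ≈ 2.52229.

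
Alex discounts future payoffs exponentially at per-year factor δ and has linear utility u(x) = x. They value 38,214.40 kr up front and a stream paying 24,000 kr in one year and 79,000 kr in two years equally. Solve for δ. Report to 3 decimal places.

Equating present values: 38214.40 = 24000δ + 79000δ².
Rearranged: 79000δ² + 24000δ − 38214.40 = 0.
By the quadratic formula (taking the positive root), δ = (−24000 + √12651750400.00) / 158000 ≈ 0.560.

δ ≈ 0.560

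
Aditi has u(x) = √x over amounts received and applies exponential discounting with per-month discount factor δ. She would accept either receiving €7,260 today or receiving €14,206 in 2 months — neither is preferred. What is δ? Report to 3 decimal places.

δ ≈ 0.846

Equating discounted utilities: u(7260) = δ^2·u(14206) ⇒ δ^2 = u(7260)/u(14206).
With u(x) = √x: δ^2 = √7260/√14206 = √(7260/14206) = 0.71488.
So δ = 0.71488^(1/2) ≈ 0.846.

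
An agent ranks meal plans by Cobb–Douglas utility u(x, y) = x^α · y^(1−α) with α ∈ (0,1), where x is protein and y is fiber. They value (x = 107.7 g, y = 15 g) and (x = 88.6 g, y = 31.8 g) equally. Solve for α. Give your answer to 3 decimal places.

α ≈ 0.794

The Cobb–Douglas utilities coincide, so 107.7^α·15^(1−α) = 88.6^α·31.8^(1−α).
Rearrange to (107.7/88.6)^α = (31.8/15)^(1−α) and take logs: α·0.195218 = (1−α)·0.751416.
Thus α·(0.946634) = 0.751416, so α = 0.751416/0.946634 ≈ 0.794.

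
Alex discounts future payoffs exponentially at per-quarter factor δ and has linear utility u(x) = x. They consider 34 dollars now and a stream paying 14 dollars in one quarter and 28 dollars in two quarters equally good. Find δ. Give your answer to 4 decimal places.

δ ≈ 0.8799

Equating present values: 34 = 14δ + 28δ².
So 28δ² + 14δ − 34 = 0.
δ = (−14 + √(14² + 4·28·34)) / (2·28) = (−14 + √4004.00) / 56 ≈ 0.8799.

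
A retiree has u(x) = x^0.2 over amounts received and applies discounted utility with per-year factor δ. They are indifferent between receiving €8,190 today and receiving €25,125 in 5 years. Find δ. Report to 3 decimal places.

Equating discounted utilities: u(8190) = δ^5·u(25125) ⇒ δ^5 = u(8190)/u(25125).
With u(x) = x^0.2: δ^5 = 8190^0.2/25125^0.2 = (8190/25125)^0.2 = 0.79916.
Taking the 5th root: δ = 0.79916^(1/5) ≈ 0.956.

δ ≈ 0.956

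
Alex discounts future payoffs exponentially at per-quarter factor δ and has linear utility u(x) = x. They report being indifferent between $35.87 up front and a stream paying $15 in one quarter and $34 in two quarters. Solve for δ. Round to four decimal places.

δ ≈ 0.8300

The stream is worth 15δ + 34δ² today, so 15δ + 34δ² = 35.87.
That is, 34δ² + 15δ − 35.87 = 0, a quadratic in δ.
δ = (−15 + √(15² + 4·34·35.87)) / (2·34) = (−15 + √5103.32) / 68 ≈ 0.8300.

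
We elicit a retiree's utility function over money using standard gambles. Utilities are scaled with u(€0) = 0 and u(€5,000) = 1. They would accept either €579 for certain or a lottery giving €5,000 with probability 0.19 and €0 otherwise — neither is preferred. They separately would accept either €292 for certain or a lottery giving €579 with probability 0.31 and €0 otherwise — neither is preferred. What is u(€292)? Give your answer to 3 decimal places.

First, u(€579) = 0.19·u(€5,000) + 0.81·u(€0) = 0.19.
Chaining: u(€292) = 0.31·0.19 + 0.69·0.00 = 0.0589.

0.059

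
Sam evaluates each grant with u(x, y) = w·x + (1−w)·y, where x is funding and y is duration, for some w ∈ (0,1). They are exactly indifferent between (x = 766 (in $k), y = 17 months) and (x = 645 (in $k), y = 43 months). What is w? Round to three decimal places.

w = 0.177

u(766,17) = u(645,43) means w·766 + (1−w)·17 = w·645 + (1−w)·43.
Rearranging, 121·w − 26·(1−w) = 0.
Hence w = 26/(121+26) = 26/147 = 0.177.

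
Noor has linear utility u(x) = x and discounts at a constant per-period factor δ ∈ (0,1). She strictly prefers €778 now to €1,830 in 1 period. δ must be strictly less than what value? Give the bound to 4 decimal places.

δ < 0.4251

Under u(x) = x this choice says 778 > δ·1830.
So δ < 778/1830 = 0.42514.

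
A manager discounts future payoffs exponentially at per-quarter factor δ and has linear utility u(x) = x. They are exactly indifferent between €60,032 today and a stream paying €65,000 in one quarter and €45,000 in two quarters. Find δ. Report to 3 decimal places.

δ ≈ 0.640

The stream is worth 65000δ + 45000δ² today, so 65000δ + 45000δ² = 60032.
So 45000δ² + 65000δ − 60032 = 0.
By the quadratic formula (taking the positive root), δ = (−65000 + √15030760000.00) / 90000 ≈ 0.640.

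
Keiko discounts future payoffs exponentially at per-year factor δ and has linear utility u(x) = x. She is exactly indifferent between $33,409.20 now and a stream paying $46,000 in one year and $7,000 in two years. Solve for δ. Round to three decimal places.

δ ≈ 0.660

The stream is worth 46000δ + 7000δ² today, so 46000δ + 7000δ² = 33409.20.
Rearranged: 7000δ² + 46000δ − 33409.20 = 0.
By the quadratic formula (taking the positive root), δ = (−46000 + √3051457600.00) / 14000 ≈ 0.660.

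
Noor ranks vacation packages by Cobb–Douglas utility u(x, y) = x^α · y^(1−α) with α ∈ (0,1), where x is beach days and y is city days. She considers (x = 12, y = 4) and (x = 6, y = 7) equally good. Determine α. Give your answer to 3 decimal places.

The Cobb–Douglas utilities coincide, so 12^α·4^(1−α) = 6^α·7^(1−α).
Rearrange to (12/6)^α = (7/4)^(1−α) and take logs: α·0.693147 = (1−α)·0.559616.
So α/(1−α) = (0.559616)/(0.693147) = 0.807355, and α = 0.807355/1.807355 ≈ 0.447.

α ≈ 0.447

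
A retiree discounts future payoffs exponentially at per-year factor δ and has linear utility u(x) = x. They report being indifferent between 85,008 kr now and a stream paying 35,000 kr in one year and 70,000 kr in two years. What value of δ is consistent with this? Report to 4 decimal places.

The stream is worth 35000δ + 70000δ² today, so 35000δ + 70000δ² = 85008.
That is, 70000δ² + 35000δ − 85008 = 0, a quadratic in δ.
δ = (−35000 + √(35000² + 4·70000·85008)) / (2·70000) = (−35000 + √25027240000.00) / 140000 ≈ 0.8800.

δ ≈ 0.8800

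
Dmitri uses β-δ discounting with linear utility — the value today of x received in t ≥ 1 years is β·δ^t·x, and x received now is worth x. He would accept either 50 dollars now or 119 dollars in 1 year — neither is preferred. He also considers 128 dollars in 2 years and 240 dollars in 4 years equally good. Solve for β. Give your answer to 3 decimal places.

β ≈ 0.575

From the later pair, β·δ^2·128 = β·δ^4·240; dividing through, δ^2 = 128/240 = 0.53333, so δ = 0.73030.
Now use the now-vs-future pair: 50 = β·δ·119 gives β = 50/(0.73030·119) ≈ 0.575.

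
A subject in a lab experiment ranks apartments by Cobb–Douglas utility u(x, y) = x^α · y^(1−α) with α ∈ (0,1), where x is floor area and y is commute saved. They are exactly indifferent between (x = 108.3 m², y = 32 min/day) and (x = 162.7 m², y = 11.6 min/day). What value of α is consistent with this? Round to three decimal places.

Indifference: 108.3^α · 32^(1−α) = 162.7^α · 11.6^(1−α).
Taking logs: α·ln 108.3 + (1−α)·ln 32 = α·ln 162.7 + (1−α)·ln 11.6, i.e. α·-0.407003 = (1−α)·-1.014731.
Thus α·(-1.421734) = -1.014731, so α = -1.014731/-1.421734 ≈ 0.714.

α ≈ 0.714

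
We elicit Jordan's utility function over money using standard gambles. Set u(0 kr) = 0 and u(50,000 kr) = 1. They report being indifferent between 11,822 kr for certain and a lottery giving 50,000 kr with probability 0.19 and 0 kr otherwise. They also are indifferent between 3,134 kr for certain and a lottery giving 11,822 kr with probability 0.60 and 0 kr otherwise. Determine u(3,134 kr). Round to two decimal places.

0.11

First, u(11,822 kr) = 0.19·u(50,000 kr) + 0.81·u(0 kr) = 0.19.
Then u(3,134 kr) = 0.60·u(11,822 kr) + 0.40·u(0 kr) = 0.60·0.19 + 0.40·0.00 = 0.1140.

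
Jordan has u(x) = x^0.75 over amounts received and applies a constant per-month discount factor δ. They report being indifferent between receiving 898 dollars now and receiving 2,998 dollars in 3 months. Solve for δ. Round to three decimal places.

Indifference means u(898) = δ^3 · u(2998), so δ^3 = u(898)/u(2998).
Since u(x) = x^0.75, δ^3 = (898/2998)^0.75 = 0.29953^0.75 = 0.40489.
So δ = 0.40489^(1/3) ≈ 0.740.

δ ≈ 0.740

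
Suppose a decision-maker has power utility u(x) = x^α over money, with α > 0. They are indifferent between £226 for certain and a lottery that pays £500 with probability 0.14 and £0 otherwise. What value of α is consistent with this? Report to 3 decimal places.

α ≈ 2.476

Since u(0) = 0, the lottery's EU is 0.14·500^α.
Equating: 226^α = 0.14·500^α, i.e. 0.4520^α = 0.14.
α = ln(0.14) / ln(226/500) = -1.966113/-0.794073 ≈ 2.476.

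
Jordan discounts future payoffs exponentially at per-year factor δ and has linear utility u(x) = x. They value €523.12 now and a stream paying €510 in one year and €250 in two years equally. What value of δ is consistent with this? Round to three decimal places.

Present value of the stream is 510·δ + 250·δ². Indifference gives 510δ + 250δ² = 523.12.
That is, 250δ² + 510δ − 523.12 = 0, a quadratic in δ.
The positive root is δ = [−510 + √(510² + 4·250·523.12)] / (2·250) = (−510 + 884.997)/500 ≈ 0.750.

δ ≈ 0.750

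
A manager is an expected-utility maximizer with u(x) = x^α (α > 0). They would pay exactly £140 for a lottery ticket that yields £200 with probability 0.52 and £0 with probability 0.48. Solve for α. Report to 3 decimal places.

EU(lottery) = 0.52·200^α + 0.48·0 = 0.52·200^α.
Indifference: 140^α = 0.52·200^α, so (140/200)^α = 0.52.
Taking logs: α·ln(140/200) = ln(0.52), so α = -0.653926 / -0.356675 ≈ 1.833.

α ≈ 1.833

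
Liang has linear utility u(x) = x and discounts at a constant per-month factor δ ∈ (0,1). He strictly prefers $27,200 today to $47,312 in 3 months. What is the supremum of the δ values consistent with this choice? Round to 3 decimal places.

δ < 0.832

Comparing present values: 27200 > δ^3·47312.
Dividing by 47312: δ^3 < 0.57491. Both sides are positive, so the cube root keeps the direction.
δ < (27200/47312)^(1/3) ≈ 0.832.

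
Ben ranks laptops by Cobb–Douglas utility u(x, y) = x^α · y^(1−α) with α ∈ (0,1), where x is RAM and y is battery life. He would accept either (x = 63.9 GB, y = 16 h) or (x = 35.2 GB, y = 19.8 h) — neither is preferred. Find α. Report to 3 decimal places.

Indifference: 63.9^α · 16^(1−α) = 35.2^α · 19.8^(1−α).
Rearrange to (63.9/35.2)^α = (19.8/16)^(1−α) and take logs: α·0.596273 = (1−α)·0.213093.
Thus α·(0.809366) = 0.213093, so α = 0.213093/0.809366 ≈ 0.263.

α ≈ 0.263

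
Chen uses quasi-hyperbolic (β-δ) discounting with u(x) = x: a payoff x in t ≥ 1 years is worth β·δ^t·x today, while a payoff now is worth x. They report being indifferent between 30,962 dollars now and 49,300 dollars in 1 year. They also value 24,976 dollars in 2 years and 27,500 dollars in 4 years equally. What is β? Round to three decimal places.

From the later pair, β·δ^2·24976 = β·δ^4·27500; dividing through, δ^2 = 24976/27500 = 0.90822, so δ = 0.95300.
Substituting δ into 30962 = β·δ·49300: β = 30962/(46983.137) ≈ 0.659.

β ≈ 0.659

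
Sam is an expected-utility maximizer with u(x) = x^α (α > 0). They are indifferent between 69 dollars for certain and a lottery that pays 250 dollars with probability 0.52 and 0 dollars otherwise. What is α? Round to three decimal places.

α ≈ 0.508

Since u(0) = 0, the lottery's EU is 0.52·250^α.
Equating: 69^α = 0.52·250^α, i.e. 0.2760^α = 0.52.
Taking logs: α·ln(69/250) = ln(0.52), so α = -0.653926 / -1.287354 ≈ 0.508.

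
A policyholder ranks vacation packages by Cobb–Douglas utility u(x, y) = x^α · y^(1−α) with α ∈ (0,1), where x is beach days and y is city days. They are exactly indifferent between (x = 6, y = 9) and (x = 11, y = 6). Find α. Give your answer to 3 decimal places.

α ≈ 0.401

Indifference: 6^α · 9^(1−α) = 11^α · 6^(1−α).
(6/11)^α = (6/9)^(1−α); take logs: α·ln(6/11) = (1−α)·ln(6/9), i.e. α·-0.606136 = (1−α)·-0.405465.
Thus α·(-1.011601) = -0.405465, so α = -0.405465/-1.011601 ≈ 0.401.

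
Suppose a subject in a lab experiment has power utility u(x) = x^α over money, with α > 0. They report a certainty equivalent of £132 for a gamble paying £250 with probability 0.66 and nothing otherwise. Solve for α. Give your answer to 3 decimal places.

The lottery's expected utility is 0.66·u(250) + 0.34·u(0) = 0.66·250^α (since u(0) = 0 for α > 0).
Indifference: 132^α = 0.66·250^α, so (132/250)^α = 0.66.
α = ln(0.66) / ln(132/250) = -0.415515/-0.638659 ≈ 0.651.

α ≈ 0.651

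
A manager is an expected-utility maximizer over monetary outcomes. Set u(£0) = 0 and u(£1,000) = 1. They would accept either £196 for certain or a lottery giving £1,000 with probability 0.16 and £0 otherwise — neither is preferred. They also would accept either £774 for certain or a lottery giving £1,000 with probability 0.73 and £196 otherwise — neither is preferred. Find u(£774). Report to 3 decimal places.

From the first indifference, u(£196) = 0.16·u(£1,000) + 0.84·u(£0) = 0.16·1 + 0.84·0 = 0.16.
Then u(£774) = 0.73·u(£1,000) + 0.27·u(£196) = 0.73·1.00 + 0.27·0.16 = 0.7732.

0.773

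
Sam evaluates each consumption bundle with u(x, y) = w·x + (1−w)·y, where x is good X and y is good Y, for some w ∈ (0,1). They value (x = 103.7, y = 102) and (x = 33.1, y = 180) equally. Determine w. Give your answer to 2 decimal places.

u(103.7,102) = u(33.1,180) means w·103.7 + (1−w)·102 = w·33.1 + (1−w)·180.
Collecting terms: w·70.6 = (1−w)·78.
So w/(1−w) = 78/70.6 = 1.1048, giving w = 78/(70.6+78) = 0.52.

w = 0.52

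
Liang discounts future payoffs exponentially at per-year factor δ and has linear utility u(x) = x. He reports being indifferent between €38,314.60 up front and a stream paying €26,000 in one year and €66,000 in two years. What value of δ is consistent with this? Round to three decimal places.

δ ≈ 0.590

Present value of the stream is 26000·δ + 66000·δ². Indifference gives 26000δ + 66000δ² = 38314.60.
That is, 66000δ² + 26000δ − 38314.60 = 0, a quadratic in δ.
δ = (−26000 + √(26000² + 4·66000·38314.60)) / (2·66000) = (−26000 + √10791054400.00) / 132000 ≈ 0.590.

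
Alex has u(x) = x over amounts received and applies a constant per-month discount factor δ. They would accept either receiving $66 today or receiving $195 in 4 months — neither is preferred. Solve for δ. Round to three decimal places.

The payoff in 4 months is discounted by δ^4, so u(66) = δ^4·u(195) and δ^4 = u(66)/u(195).
With u(x) = x: δ^4 = 66/195 = 0.33846.
Taking the 4th root: δ = 0.33846^(1/4) ≈ 0.763.

δ ≈ 0.763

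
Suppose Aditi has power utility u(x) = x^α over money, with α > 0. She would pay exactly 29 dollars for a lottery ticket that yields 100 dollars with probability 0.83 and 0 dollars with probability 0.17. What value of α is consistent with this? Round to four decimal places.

α ≈ 0.1505

EU(lottery) = 0.83·100^α + 0.17·0 = 0.83·100^α.
Setting u(29) equal to that: 29^α = 0.83·100^α ⇒ (29/100)^α = 0.83.
Take logs: α = ln 0.83 / ln(29/100) ≈ 0.150524.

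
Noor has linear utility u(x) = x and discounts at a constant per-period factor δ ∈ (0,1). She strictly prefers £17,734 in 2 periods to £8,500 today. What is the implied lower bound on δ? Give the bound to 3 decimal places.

δ > 0.692

Comparing present values: 8500 < δ^2·17734.
Dividing by 17734: δ^2 > 0.47931. Both sides are positive, so the square root keeps the direction.
δ > 0.47931^(1/2) = 0.692.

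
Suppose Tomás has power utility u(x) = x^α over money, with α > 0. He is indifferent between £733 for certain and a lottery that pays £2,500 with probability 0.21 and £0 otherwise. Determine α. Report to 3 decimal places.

α ≈ 1.272

EU(lottery) = 0.21·2500^α + 0.79·0 = 0.21·2500^α.
Indifference: 733^α = 0.21·2500^α, so (733/2500)^α = 0.21.
Taking logs: α·ln(733/2500) = ln(0.21), so α = -1.560648 / -1.226900 ≈ 1.272.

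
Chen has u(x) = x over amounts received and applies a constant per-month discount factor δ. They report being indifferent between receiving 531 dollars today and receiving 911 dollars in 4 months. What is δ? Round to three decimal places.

Indifference means u(531) = δ^4 · u(911), so δ^4 = u(531)/u(911).
With u(x) = x: δ^4 = 531/911 = 0.58288.
Hence δ = (0.58288)^(1/4) = 0.87376.

δ ≈ 0.874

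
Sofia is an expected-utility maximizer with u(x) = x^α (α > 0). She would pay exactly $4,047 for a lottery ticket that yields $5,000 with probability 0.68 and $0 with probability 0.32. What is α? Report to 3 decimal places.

α ≈ 1.824

Since u(0) = 0, the lottery's EU is 0.68·5000^α.
Indifference: 4047^α = 0.68·5000^α, so (4047/5000)^α = 0.68.
α = ln(0.68) / ln(4047/5000) = -0.385662/-0.211462 ≈ 1.824.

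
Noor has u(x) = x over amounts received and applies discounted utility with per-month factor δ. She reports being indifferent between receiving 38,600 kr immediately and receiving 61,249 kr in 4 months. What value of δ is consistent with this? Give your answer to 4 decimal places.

The payoff in 4 months is discounted by δ^4, so u(38600) = δ^4·u(61249) and δ^4 = u(38600)/u(61249).
With u(x) = x: δ^4 = 38600/61249 = 0.63021.
So δ = 0.63021^(1/4) ≈ 0.8910.

δ ≈ 0.8910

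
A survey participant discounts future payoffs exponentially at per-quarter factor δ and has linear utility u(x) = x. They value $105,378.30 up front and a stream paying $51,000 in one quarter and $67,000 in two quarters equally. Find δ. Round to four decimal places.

Present value of the stream is 51000·δ + 67000·δ². Indifference gives 51000δ + 67000δ² = 105378.30.
So 67000δ² + 51000δ − 105378.30 = 0.
By the quadratic formula (taking the positive root), δ = (−51000 + √30842384400.00) / 134000 ≈ 0.9300.

δ ≈ 0.9300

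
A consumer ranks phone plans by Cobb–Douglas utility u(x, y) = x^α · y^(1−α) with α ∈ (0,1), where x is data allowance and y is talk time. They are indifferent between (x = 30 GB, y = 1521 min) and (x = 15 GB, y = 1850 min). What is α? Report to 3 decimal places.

α ≈ 0.220

Set the two utilities equal: 30^α·1521^(1−α) = 15^α·1850^(1−α).
(30/15)^α = (1850/1521)^(1−α); take logs: α·ln(30/15) = (1−α)·ln(1850/1521), i.e. α·0.693147 = (1−α)·0.195818.
So α/(1−α) = (0.195818)/(0.693147) = 0.282506, and α = 0.282506/1.282506 ≈ 0.220.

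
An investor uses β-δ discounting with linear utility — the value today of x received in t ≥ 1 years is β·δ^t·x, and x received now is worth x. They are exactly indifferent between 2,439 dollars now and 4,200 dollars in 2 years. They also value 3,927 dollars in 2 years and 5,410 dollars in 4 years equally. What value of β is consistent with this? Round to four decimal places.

β ≈ 0.8000

From the later pair, β·δ^2·3927 = β·δ^4·5410; dividing through, δ^2 = 3927/5410 = 0.72588, so δ = 0.85198.
Now use the now-vs-future pair: 2439 = β·δ^2·4200 gives β = 2439/(0.72588·4200) ≈ 0.8000.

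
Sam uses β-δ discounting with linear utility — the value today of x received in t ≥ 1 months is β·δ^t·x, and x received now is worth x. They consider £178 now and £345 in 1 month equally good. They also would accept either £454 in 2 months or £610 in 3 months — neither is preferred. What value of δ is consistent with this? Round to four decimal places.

δ ≈ 0.7443

Both payoffs in the second observation are in the future, so β drops out: δ^2·454 = δ^3·610 ⇒ δ = 454/610 = 0.74426.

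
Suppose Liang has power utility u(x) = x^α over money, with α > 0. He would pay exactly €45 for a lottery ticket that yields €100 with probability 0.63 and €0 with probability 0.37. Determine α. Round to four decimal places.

α ≈ 0.5786

EU(lottery) = 0.63·100^α + 0.37·0 = 0.63·100^α.
Setting u(45) equal to that: 45^α = 0.63·100^α ⇒ (45/100)^α = 0.63.
Take logs: α = ln 0.63 / ln(45/100) ≈ 0.578624.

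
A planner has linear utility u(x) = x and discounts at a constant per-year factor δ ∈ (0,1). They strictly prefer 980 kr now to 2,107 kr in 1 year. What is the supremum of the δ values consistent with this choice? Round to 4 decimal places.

δ < 0.4651

Comparing present values: 980 > δ·2107.
So δ < 980/2107 = 0.46512.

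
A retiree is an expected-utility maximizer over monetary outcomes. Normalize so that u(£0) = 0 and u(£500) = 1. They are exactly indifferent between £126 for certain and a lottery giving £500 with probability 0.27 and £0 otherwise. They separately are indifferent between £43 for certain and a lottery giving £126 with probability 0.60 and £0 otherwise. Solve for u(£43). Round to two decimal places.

First, u(£126) = 0.27·u(£500) + 0.73·u(£0) = 0.27.
Then u(£43) = 0.60·u(£126) + 0.40·u(£0) = 0.60·0.27 + 0.40·0.00 = 0.1620.

0.16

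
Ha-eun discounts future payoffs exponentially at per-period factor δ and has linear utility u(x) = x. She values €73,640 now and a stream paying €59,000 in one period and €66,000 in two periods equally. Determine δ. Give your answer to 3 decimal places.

Equating present values: 73640 = 59000δ + 66000δ².
Rearranged: 66000δ² + 59000δ − 73640 = 0.
The positive root is δ = [−59000 + √(59000² + 4·66000·73640)] / (2·66000) = (−59000 + 151400.000)/132000 ≈ 0.700.

δ ≈ 0.700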